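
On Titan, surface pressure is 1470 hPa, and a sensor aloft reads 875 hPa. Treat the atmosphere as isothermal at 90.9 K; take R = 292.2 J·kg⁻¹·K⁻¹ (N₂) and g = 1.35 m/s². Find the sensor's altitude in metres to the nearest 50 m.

z ≈ 10200 m

Scale height: H = RT/g = 292.2 × 90.9 / 1.35 = 19675 m.
Invert the barometric formula: z = H ln(P₀/P).
P₀/P = 1470/875 = 1.6800; ln(1.6800) = 0.51879.
z = 19675 × 0.51879 = 10207 m.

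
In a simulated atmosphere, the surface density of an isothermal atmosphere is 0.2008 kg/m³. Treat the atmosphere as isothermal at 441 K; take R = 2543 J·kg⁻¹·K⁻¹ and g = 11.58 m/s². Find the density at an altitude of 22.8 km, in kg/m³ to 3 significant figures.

Scale height: H = RT/g = 2543 × 441 / 11.58 = 96845 m.
In an isothermal atmosphere, density decays like pressure: ρ = ρ₀ exp(−z/H).
z/H = 22800/96845 = 0.23543; exp(−0.23543) = 0.79023.
ρ = 0.2008 × 0.79023 = 0.15868 kg/m³.

ρ ≈ 0.159 kg/m³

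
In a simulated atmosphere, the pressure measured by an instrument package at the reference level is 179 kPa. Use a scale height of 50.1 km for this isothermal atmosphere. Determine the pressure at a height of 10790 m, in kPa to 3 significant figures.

P ≈ 144 kPa

Barometric formula: P = P₀ exp(−z/H).
z/H = 10790/50100 = 0.21537; exp(−0.21537) = 0.80624.
P = 179 × 0.80624 = 144.32 kPa.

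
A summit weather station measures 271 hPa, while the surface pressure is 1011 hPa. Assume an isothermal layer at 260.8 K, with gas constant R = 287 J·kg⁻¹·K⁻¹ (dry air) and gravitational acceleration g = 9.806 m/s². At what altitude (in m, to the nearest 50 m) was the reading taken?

Scale height: H = RT/g = 287 × 260.8 / 9.806 = 7633.0 m.
Invert the barometric formula: z = H ln(P₀/P).
P₀/P = 1011/271 = 3.7306; ln(3.7306) = 1.3166.
z = 7633.0 × 1.3166 = 10050 m.

z ≈ 10050 m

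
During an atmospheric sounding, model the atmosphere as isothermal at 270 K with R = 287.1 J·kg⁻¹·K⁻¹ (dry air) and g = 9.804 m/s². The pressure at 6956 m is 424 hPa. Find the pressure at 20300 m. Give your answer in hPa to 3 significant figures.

P ≈ 78.4 hPa

Scale height: H = RT/g = 287.1 × 270 / 9.804 = 7906.7 m.
Between two levels, P₂ = P₁ exp(−Δz/H) with Δz = z₂ − z₁.
Δz = 20300 − 6956.0 = 13344 m; Δz/H = 13344/7906.7 = 1.6877.
P₂ = 424 × exp(−1.6877) = 424 × 0.18494 = 78.415 hPa.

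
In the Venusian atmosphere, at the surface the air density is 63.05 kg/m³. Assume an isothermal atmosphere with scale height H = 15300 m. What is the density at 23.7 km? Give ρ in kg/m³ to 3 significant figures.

ρ ≈ 13.4 kg/m³

In an isothermal atmosphere, density decays like pressure: ρ = ρ₀ exp(−z/H).
z/H = 23700/15300 = 1.5490; exp(−1.5490) = 0.21246.
ρ = 63.05 × 0.21246 = 13.396 kg/m³.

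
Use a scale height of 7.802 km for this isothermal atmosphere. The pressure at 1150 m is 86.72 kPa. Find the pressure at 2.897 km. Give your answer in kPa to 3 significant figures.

P ≈ 69.3 kPa

Between two levels, P₂ = P₁ exp(−Δz/H) with Δz = z₂ − z₁.
Δz = 2897.0 − 1150.0 = 1747.0 m; Δz/H = 1747.0/7802.0 = 0.22392.
P₂ = 86.72 × exp(−0.22392) = 86.72 × 0.79938 = 69.322 kPa.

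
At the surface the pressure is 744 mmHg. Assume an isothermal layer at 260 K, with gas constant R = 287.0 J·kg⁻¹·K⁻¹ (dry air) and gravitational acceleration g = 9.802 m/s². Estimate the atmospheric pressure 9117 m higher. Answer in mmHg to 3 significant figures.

Scale height: H = RT/g = 287.0 × 260 / 9.802 = 7612.7 m.
Barometric formula: P = P₀ exp(−z/H).
z/H = 9117.0/7612.7 = 1.1976; exp(−1.1976) = 0.30192.
P = 744 × 0.30192 = 224.63 mmHg.

P ≈ 225 mmHg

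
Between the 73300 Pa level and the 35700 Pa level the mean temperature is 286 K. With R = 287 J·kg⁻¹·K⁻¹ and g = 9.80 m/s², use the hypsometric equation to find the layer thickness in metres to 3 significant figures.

Δz ≈ 6030 m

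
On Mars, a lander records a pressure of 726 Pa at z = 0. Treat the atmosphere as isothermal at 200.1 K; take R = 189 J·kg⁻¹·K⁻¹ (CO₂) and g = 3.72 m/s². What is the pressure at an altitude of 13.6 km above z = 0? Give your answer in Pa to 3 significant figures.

Scale height: H = RT/g = 189 × 200.1 / 3.72 = 10166 m.
Barometric formula: P = P₀ exp(−z/H).
z/H = 13600/10166 = 1.3378; exp(−1.3378) = 0.26242.
P = 726 × 0.26242 = 190.52 Pa.

P ≈ 191 Pa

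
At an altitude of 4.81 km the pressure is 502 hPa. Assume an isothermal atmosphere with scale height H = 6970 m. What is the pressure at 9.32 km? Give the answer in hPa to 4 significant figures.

P ≈ 262.8 hPa

Between two levels, P₂ = P₁ exp(−Δz/H) with Δz = z₂ − z₁.
Δz = 9320.0 − 4810.0 = 4510.0 m; Δz/H = 4510.0/6970.0 = 0.64706.
P₂ = 502 × exp(−0.64706) = 502 × 0.52358 = 262.84 hPa.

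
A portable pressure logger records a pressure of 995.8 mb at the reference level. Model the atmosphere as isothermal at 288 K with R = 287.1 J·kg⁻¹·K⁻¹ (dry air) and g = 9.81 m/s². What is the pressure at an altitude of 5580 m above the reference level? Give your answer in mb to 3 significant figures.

Scale height: H = RT/g = 287.1 × 288 / 9.81 = 8428.6 m.
Barometric formula: P = P₀ exp(−z/H).
z/H = 5580.0/8428.6 = 0.66203; exp(−0.66203) = 0.51580.
P = 995.8 × 0.51580 = 513.63 mb.

P ≈ 514 mb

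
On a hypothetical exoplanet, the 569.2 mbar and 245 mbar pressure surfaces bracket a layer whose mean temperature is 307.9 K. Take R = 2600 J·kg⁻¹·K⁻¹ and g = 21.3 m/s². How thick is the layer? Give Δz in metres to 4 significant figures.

Hypsometric equation: Δz = (R T̄/g) ln(P₁/P₂).
R T̄/g = 2600 × 307.9 / 21.3 = 37584 m.
ln(569.2/245) = ln(2.3233) = 0.84299.
Δz = 37584 × 0.84299 = 31683 m.

Δz ≈ 31680 m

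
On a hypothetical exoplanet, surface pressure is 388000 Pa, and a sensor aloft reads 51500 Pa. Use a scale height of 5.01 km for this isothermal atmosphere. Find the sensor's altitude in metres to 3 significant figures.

z ≈ 10100 m

Invert the barometric formula: z = H ln(P₀/P).
P₀/P = 388000/51500 = 7.5340; ln(7.5340) = 2.0194.
z = 5010.0 × 2.0194 = 10117 m.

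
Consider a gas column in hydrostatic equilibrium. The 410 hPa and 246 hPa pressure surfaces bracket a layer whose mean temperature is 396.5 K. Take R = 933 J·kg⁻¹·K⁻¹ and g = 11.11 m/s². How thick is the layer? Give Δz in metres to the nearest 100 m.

Δz ≈ 17000 m

Hypsometric equation: Δz = (R T̄/g) ln(P₁/P₂).
R T̄/g = 933 × 396.5 / 11.11 = 33297 m.
ln(410/246) = ln(1.6667) = 0.51085.
Δz = 33297 × 0.51085 = 17010 m.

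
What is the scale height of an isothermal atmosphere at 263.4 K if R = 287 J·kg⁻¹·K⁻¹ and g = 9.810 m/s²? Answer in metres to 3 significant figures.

H ≈ 7710 m

The scale height of an isothermal atmosphere is H = RT/g.
H = 287 × 263.4 / 9.810 = 75596/9.810 = 7706.0 m.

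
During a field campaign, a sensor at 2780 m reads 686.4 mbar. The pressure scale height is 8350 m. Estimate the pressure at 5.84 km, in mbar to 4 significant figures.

Between two levels, P₂ = P₁ exp(−Δz/H) with Δz = z₂ − z₁.
Δz = 5840.0 − 2780.0 = 3060.0 m; Δz/H = 3060.0/8350.0 = 0.36647.
P₂ = 686.4 × exp(−0.36647) = 686.4 × 0.69318 = 475.80 mbar.

P ≈ 475.8 mbar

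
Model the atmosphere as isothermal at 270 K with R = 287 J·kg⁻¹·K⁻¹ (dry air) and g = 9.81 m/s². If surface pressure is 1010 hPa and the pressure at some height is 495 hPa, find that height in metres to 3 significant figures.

z ≈ 5630 m

Scale height: H = RT/g = 287 × 270 / 9.81 = 7899.1 m.
Invert the barometric formula: z = H ln(P₀/P).
P₀/P = 1010/495 = 2.0404; ln(2.0404) = 0.71315.
z = 7899.1 × 0.71315 = 5633.2 m.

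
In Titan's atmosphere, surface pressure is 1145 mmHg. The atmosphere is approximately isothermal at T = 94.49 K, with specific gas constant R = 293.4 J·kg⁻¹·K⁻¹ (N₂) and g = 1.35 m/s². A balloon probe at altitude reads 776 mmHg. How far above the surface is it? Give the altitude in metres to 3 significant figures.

z ≈ 7990 m

Scale height: H = RT/g = 293.4 × 94.49 / 1.35 = 20536 m.
Invert the barometric formula: z = H ln(P₀/P).
P₀/P = 1145/776 = 1.4755; ln(1.4755) = 0.38900.
z = 20536 × 0.38900 = 7988.5 m.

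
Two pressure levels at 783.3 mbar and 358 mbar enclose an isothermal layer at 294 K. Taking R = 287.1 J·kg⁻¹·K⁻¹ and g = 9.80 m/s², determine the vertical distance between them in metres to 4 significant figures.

Δz ≈ 6744 m

Hypsometric equation: Δz = (R T̄/g) ln(P₁/P₂).
R T̄/g = 287.1 × 294 / 9.80 = 8613.0 m.
ln(783.3/358) = ln(2.1880) = 0.78299.
Δz = 8613.0 × 0.78299 = 6743.9 m.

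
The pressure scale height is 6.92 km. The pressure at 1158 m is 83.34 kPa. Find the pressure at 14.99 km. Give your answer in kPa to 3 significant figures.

Between two levels, P₂ = P₁ exp(−Δz/H) with Δz = z₂ − z₁.
Δz = 14990 − 1158.0 = 13832 m; Δz/H = 13832/6920.0 = 1.9988.
P₂ = 83.34 × exp(−1.9988) = 83.34 × 0.13550 = 11.293 kPa.

P ≈ 11.3 kPa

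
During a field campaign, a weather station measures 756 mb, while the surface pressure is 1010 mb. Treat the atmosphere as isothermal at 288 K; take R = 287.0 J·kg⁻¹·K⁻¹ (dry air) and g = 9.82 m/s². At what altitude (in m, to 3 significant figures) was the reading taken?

Scale height: H = RT/g = 287.0 × 288 / 9.82 = 8417.1 m.
Invert the barometric formula: z = H ln(P₀/P).
P₀/P = 1010/756 = 1.3360; ln(1.3360) = 0.28968.
z = 8417.1 × 0.28968 = 2438.3 m.

z ≈ 2440 m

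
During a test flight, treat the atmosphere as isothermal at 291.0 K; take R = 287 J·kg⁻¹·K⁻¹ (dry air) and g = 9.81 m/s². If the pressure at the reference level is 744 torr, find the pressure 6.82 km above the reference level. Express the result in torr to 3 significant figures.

P ≈ 334 torr

Scale height: H = RT/g = 287 × 291.0 / 9.81 = 8513.5 m.
Barometric formula: P = P₀ exp(−z/H).
z/H = 6820.0/8513.5 = 0.80108; exp(−0.80108) = 0.44884.
P = 744 × 0.44884 = 333.94 torr.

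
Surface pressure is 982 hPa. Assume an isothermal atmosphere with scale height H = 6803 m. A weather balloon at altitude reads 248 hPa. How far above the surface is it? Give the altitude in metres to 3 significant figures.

z ≈ 9360 m

Invert the barometric formula: z = H ln(P₀/P).
P₀/P = 982/248 = 3.9597; ln(3.9597) = 1.3762.
z = 6803.0 × 1.3762 = 9362.3 m.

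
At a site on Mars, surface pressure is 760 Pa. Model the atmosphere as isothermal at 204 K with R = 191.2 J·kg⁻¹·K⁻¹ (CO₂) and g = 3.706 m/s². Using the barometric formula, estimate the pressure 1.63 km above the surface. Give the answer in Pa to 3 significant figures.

Scale height: H = RT/g = 191.2 × 204 / 3.706 = 10525 m.
Barometric formula: P = P₀ exp(−z/H).
z/H = 1630.0/10525 = 0.15487; exp(−0.15487) = 0.85653.
P = 760 × 0.85653 = 650.96 Pa.

P ≈ 651 Pa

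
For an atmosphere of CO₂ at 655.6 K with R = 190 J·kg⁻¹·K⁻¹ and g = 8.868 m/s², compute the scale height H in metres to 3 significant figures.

The scale height of an isothermal atmosphere is H = RT/g.
H = 190 × 655.6 / 8.868 = 124560/8.868 = 14046 m.

H ≈ 14000 m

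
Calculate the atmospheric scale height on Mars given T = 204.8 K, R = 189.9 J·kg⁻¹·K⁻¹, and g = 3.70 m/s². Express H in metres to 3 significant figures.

H ≈ 10500 m

The scale height of an isothermal atmosphere is H = RT/g.
H = 189.9 × 204.8 / 3.70 = 38892/3.70 = 10511 m.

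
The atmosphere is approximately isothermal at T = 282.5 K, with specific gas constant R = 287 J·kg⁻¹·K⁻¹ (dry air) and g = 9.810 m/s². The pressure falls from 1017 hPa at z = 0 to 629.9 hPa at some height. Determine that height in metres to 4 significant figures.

z ≈ 3959 m

Scale height: H = RT/g = 287 × 282.5 / 9.810 = 8264.8 m.
Invert the barometric formula: z = H ln(P₀/P).
P₀/P = 1017/629.9 = 1.6145; ln(1.6145) = 0.47903.
z = 8264.8 × 0.47903 = 3959.1 m.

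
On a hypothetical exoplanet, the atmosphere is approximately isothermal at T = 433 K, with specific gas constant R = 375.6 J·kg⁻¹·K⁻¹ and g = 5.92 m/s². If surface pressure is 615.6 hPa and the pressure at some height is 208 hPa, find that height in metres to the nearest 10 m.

Scale height: H = RT/g = 375.6 × 433 / 5.92 = 27472 m.
Invert the barometric formula: z = H ln(P₀/P).
P₀/P = 615.6/208 = 2.9596; ln(2.9596) = 1.0851.
z = 27472 × 1.0851 = 29810 m.

z ≈ 29810 m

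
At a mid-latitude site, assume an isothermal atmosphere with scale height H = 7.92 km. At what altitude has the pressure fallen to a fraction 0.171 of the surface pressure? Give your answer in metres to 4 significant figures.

Set P/P₀ = exp(−z/H) = 0.171, so z = −H ln(0.171).
−ln(0.171) = 1.7661; z = 7920.0 × 1.7661 = 13988 m.

z ≈ 13990 m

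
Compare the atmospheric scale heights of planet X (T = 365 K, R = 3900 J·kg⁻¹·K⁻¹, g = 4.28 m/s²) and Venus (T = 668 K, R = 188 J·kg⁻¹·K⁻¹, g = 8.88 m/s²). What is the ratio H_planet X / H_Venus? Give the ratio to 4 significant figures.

H = RT/g for each body.
H_planet X = 3900 × 365 / 4.28 = 332590 m.
H_Venus = 188 × 668 / 8.88 = 14142 m.
H_planet X/H_Venus = 332590/14142 = 23.518.

H_planet X/H_Venus ≈ 23.52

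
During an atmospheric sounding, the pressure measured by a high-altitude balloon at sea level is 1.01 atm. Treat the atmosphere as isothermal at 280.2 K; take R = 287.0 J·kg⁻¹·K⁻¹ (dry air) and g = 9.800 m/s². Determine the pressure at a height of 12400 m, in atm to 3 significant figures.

Scale height: H = RT/g = 287.0 × 280.2 / 9.800 = 8205.9 m.
Barometric formula: P = P₀ exp(−z/H).
z/H = 12400/8205.9 = 1.5111; exp(−1.5111) = 0.22067.
P = 1.01 × 0.22067 = 0.22288 atm.

P ≈ 0.223 atm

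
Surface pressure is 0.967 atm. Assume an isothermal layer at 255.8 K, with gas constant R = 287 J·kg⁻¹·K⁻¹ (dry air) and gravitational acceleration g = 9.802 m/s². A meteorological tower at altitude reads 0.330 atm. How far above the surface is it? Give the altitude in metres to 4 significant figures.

Scale height: H = RT/g = 287 × 255.8 / 9.802 = 7489.8 m.
Invert the barometric formula: z = H ln(P₀/P).
P₀/P = 0.967/0.330 = 2.9303; ln(2.9303) = 1.0751.
z = 7489.8 × 1.0751 = 8052.3 m.

z ≈ 8052 m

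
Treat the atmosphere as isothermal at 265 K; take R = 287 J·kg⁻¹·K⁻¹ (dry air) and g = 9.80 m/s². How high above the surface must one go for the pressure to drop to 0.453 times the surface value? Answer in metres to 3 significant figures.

Scale height: H = RT/g = 287 × 265 / 9.80 = 7760.7 m.
Set P/P₀ = exp(−z/H) = 0.453, so z = −H ln(0.453).
−ln(0.453) = 0.79186; z = 7760.7 × 0.79186 = 6145.4 m.

z ≈ 6150 m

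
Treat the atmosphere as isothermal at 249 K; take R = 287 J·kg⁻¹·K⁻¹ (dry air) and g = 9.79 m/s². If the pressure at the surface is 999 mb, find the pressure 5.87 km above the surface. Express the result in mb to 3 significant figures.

P ≈ 447 mb

Scale height: H = RT/g = 287 × 249 / 9.79 = 7299.6 m.
Barometric formula: P = P₀ exp(−z/H).
z/H = 5870.0/7299.6 = 0.80415; exp(−0.80415) = 0.44747.
P = 999 × 0.44747 = 447.02 mb.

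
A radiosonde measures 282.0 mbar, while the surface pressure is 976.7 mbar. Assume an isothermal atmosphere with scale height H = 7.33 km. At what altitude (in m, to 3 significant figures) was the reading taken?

z ≈ 9110 m

Invert the barometric formula: z = H ln(P₀/P).
P₀/P = 976.7/282.0 = 3.4635; ln(3.4635) = 1.2423.
z = 7330.0 × 1.2423 = 9106.1 m.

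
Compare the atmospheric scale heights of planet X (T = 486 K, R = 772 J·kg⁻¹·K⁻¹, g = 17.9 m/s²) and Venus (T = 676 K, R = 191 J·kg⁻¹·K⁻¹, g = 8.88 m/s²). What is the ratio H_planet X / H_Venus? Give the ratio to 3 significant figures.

H = RT/g for each body.
H_planet X = 772 × 486 / 17.9 = 20960 m.
H_Venus = 191 × 676 / 8.88 = 14540 m.
H_planet X/H_Venus = 20960/14540 = 1.4415.

H_planet X/H_Venus ≈ 1.44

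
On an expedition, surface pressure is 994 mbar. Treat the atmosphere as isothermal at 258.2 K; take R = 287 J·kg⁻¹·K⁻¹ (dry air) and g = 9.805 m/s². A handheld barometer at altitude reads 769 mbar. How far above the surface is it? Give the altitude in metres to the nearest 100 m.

z ≈ 1900 m

Scale height: H = RT/g = 287 × 258.2 / 9.805 = 7557.7 m.
Invert the barometric formula: z = H ln(P₀/P).
P₀/P = 994/769 = 1.2926; ln(1.2926) = 0.25666.
z = 7557.7 × 0.25666 = 1939.8 m.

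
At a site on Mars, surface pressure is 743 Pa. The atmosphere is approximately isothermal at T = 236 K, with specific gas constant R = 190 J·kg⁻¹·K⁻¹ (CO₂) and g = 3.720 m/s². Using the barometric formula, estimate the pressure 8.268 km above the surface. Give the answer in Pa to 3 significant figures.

P ≈ 374 Pa

Scale height: H = RT/g = 190 × 236 / 3.720 = 12054 m.
Barometric formula: P = P₀ exp(−z/H).
z/H = 8268.0/12054 = 0.68591; exp(−0.68591) = 0.50363.
P = 743 × 0.50363 = 374.20 Pa.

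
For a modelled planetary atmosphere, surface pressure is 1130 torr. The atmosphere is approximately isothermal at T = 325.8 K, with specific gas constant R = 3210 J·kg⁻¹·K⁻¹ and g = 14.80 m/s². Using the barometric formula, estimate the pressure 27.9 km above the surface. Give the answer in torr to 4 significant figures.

P ≈ 761.4 torr

Scale height: H = RT/g = 3210 × 325.8 / 14.80 = 70663 m.
Barometric formula: P = P₀ exp(−z/H).
z/H = 27900/70663 = 0.39483; exp(−0.39483) = 0.67379.
P = 1130 × 0.67379 = 761.38 torr.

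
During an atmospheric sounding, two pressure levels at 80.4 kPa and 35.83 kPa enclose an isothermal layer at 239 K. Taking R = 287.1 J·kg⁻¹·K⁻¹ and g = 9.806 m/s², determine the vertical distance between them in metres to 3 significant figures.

Hypsometric equation: Δz = (R T̄/g) ln(P₁/P₂).
R T̄/g = 287.1 × 239 / 9.806 = 6997.4 m.
ln(80.4/35.83) = ln(2.2439) = 0.80822.
Δz = 6997.4 × 0.80822 = 5655.4 m.

Δz ≈ 5660 m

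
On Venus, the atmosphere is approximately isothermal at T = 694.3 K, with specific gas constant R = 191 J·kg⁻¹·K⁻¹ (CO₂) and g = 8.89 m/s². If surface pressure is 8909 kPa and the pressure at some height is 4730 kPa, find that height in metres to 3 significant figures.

z ≈ 9440 m

Scale height: H = RT/g = 191 × 694.3 / 8.89 = 14917 m.
Invert the barometric formula: z = H ln(P₀/P).
P₀/P = 8909/4730 = 1.8835; ln(1.8835) = 0.63313.
z = 14917 × 0.63313 = 9444.4 m.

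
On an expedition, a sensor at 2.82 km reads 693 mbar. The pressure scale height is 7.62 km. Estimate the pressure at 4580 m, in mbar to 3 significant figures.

P ≈ 550 mbar

Between two levels, P₂ = P₁ exp(−Δz/H) with Δz = z₂ − z₁.
Δz = 4580.0 − 2820.0 = 1760.0 m; Δz/H = 1760.0/7620.0 = 0.23097.
P₂ = 693 × exp(−0.23097) = 693 × 0.79376 = 550.08 mbar.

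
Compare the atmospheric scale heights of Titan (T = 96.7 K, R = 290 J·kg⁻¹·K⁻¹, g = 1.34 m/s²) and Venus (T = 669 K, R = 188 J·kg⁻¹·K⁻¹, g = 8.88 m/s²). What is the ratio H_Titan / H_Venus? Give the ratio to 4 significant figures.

H = RT/g for each body.
H_Titan = 290 × 96.7 / 1.34 = 20928 m.
H_Venus = 188 × 669 / 8.88 = 14164 m.
H_Titan/H_Venus = 20928/14164 = 1.4775.

H_Titan/H_Venus ≈ 1.478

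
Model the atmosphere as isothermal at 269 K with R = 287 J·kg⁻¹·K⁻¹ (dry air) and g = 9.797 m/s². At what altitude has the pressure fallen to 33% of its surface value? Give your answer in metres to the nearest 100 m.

Scale height: H = RT/g = 287 × 269 / 9.797 = 7880.3 m.
Set P/P₀ = exp(−z/H) = 0.33, so z = −H ln(0.33).
−ln(0.33) = 1.1087; z = 7880.3 × 1.1087 = 8736.9 m.

z ≈ 8700 m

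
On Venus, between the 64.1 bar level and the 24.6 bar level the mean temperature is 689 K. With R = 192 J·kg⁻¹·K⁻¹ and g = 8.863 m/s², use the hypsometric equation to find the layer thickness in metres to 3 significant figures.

Hypsometric equation: Δz = (R T̄/g) ln(P₁/P₂).
R T̄/g = 192 × 689 / 8.863 = 14926 m.
ln(64.1/24.6) = ln(2.6057) = 0.95770.
Δz = 14926 × 0.95770 = 14295 m.

Δz ≈ 14300 m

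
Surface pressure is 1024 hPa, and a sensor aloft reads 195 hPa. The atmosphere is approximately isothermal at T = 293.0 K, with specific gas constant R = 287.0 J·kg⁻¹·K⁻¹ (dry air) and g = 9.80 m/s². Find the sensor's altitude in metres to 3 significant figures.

z ≈ 14200 m

Scale height: H = RT/g = 287.0 × 293.0 / 9.80 = 8580.7 m.
Invert the barometric formula: z = H ln(P₀/P).
P₀/P = 1024/195 = 5.2513; ln(5.2513) = 1.6585.
z = 8580.7 × 1.6585 = 14231 m.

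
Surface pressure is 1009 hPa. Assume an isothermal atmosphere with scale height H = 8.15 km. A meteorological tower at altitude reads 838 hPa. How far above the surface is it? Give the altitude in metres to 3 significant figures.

Invert the barometric formula: z = H ln(P₀/P).
P₀/P = 1009/838 = 1.2041; ln(1.2041) = 0.18573.
z = 8150.0 × 0.18573 = 1513.7 m.

z ≈ 1510 m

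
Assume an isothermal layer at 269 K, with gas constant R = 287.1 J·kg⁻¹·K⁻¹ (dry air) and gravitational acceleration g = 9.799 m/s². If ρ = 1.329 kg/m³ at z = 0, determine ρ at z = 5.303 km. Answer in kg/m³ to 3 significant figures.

ρ ≈ 0.678 kg/m³

Scale height: H = RT/g = 287.1 × 269 / 9.799 = 7881.4 m.
In an isothermal atmosphere, density decays like pressure: ρ = ρ₀ exp(−z/H).
z/H = 5303.0/7881.4 = 0.67285; exp(−0.67285) = 0.51025.
ρ = 1.329 × 0.51025 = 0.67812 kg/m³.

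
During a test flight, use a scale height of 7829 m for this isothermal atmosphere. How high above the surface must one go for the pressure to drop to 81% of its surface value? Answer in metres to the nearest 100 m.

z ≈ 1600 m

Set P/P₀ = exp(−z/H) = 0.81, so z = −H ln(0.81).
−ln(0.81) = 0.21072; z = 7829.0 × 0.21072 = 1649.7 m.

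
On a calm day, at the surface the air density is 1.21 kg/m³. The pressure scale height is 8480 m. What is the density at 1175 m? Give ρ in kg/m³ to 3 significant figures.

ρ ≈ 1.05 kg/m³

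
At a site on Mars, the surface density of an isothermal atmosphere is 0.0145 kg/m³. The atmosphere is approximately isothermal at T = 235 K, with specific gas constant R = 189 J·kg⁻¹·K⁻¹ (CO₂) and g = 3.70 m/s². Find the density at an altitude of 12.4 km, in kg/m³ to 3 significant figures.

ρ ≈ 0.00516 kg/m³

Scale height: H = RT/g = 189 × 235 / 3.70 = 12004 m.
In an isothermal atmosphere, density decays like pressure: ρ = ρ₀ exp(−z/H).
z/H = 12400/12004 = 1.0330; exp(−1.0330) = 0.35594.
ρ = 0.0145 × 0.35594 = 0.0051611 kg/m³.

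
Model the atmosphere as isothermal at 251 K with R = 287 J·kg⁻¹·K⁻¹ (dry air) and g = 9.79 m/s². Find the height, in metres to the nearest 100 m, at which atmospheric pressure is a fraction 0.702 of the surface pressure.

Scale height: H = RT/g = 287 × 251 / 9.79 = 7358.2 m.
Set P/P₀ = exp(−z/H) = 0.702, so z = −H ln(0.702).
−ln(0.702) = 0.35382; z = 7358.2 × 0.35382 = 2603.5 m.

z ≈ 2600 m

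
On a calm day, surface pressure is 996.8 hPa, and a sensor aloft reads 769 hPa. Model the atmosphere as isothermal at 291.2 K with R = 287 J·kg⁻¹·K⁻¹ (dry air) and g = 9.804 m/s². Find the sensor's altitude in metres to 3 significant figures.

z ≈ 2210 m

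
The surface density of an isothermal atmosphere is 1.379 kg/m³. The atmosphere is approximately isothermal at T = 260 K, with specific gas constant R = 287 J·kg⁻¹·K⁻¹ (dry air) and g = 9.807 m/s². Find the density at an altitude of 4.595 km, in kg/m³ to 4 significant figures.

Scale height: H = RT/g = 287 × 260 / 9.807 = 7608.9 m.
In an isothermal atmosphere, density decays like pressure: ρ = ρ₀ exp(−z/H).
z/H = 4595.0/7608.9 = 0.60390; exp(−0.60390) = 0.54668.
ρ = 1.379 × 0.54668 = 0.75387 kg/m³.

ρ ≈ 0.7539 kg/m³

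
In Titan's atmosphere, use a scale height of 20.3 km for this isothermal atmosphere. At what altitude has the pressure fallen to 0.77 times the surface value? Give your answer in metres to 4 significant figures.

Set P/P₀ = exp(−z/H) = 0.77, so z = −H ln(0.77).
−ln(0.77) = 0.26136; z = 20300 × 0.26136 = 5305.6 m.

z ≈ 5306 m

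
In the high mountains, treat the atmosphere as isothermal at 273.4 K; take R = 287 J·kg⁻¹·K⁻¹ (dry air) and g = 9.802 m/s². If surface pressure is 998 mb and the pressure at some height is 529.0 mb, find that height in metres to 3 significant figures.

z ≈ 5080 m

Scale height: H = RT/g = 287 × 273.4 / 9.802 = 8005.1 m.
Invert the barometric formula: z = H ln(P₀/P).
P₀/P = 998/529.0 = 1.8866; ln(1.8866) = 0.63478.
z = 8005.1 × 0.63478 = 5081.5 m.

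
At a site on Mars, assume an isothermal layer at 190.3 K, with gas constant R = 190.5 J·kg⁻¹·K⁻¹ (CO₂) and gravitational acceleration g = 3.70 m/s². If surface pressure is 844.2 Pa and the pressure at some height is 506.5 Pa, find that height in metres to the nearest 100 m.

z ≈ 5000 m

Scale height: H = RT/g = 190.5 × 190.3 / 3.70 = 9797.9 m.
Invert the barometric formula: z = H ln(P₀/P).
P₀/P = 844.2/506.5 = 1.6667; ln(1.6667) = 0.51085.
z = 9797.9 × 0.51085 = 5005.3 m.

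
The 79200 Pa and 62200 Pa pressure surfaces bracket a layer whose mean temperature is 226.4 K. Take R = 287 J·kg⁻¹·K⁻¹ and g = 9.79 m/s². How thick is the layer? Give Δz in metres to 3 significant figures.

Δz ≈ 1600 m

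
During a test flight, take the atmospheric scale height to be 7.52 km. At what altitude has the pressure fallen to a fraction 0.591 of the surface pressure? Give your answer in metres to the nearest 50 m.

Set P/P₀ = exp(−z/H) = 0.591, so z = −H ln(0.591).
−ln(0.591) = 0.52594; z = 7520.0 × 0.52594 = 3955.1 m.

z ≈ 3950 m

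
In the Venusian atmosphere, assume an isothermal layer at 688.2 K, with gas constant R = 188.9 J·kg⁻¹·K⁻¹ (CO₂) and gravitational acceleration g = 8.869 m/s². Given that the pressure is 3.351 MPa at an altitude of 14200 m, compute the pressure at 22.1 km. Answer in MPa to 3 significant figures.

P ≈ 1.95 MPa

Scale height: H = RT/g = 188.9 × 688.2 / 8.869 = 14658 m.
Between two levels, P₂ = P₁ exp(−Δz/H) with Δz = z₂ − z₁.
Δz = 22100 − 14200 = 7900.0 m; Δz/H = 7900.0/14658 = 0.53895.
P₂ = 3.351 × exp(−0.53895) = 3.351 × 0.58336 = 1.9548 MPa.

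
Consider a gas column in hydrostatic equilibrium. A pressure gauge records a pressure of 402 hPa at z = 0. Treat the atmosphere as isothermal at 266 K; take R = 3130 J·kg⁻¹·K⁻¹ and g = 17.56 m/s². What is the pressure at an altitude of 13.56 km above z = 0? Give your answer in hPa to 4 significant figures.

P ≈ 302.0 hPa

Scale height: H = RT/g = 3130 × 266 / 17.56 = 47413 m.
Barometric formula: P = P₀ exp(−z/H).
z/H = 13560/47413 = 0.28600; exp(−0.28600) = 0.75126.
P = 402 × 0.75126 = 302.01 hPa.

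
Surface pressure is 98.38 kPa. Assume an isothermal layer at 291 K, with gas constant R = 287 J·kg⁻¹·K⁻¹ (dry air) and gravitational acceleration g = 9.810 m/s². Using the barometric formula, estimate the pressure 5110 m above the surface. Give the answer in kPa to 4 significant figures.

P ≈ 53.98 kPa

Scale height: H = RT/g = 287 × 291 / 9.810 = 8513.5 m.
Barometric formula: P = P₀ exp(−z/H).
z/H = 5110.0/8513.5 = 0.60022; exp(−0.60022) = 0.54869.
P = 98.38 × 0.54869 = 53.980 kPa.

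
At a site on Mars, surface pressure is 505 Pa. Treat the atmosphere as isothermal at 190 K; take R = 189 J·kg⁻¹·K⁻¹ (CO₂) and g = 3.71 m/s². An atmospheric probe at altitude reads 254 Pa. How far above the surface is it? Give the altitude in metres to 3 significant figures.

Scale height: H = RT/g = 189 × 190 / 3.71 = 9679.2 m.
Invert the barometric formula: z = H ln(P₀/P).
P₀/P = 505/254 = 1.9882; ln(1.9882) = 0.68723.
z = 9679.2 × 0.68723 = 6651.8 m.

z ≈ 6650 m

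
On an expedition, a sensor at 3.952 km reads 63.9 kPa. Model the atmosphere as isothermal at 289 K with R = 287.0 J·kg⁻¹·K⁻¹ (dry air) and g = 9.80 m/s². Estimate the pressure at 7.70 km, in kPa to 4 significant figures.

P ≈ 41.04 kPa

Scale height: H = RT/g = 287.0 × 289 / 9.80 = 8463.6 m.
Between two levels, P₂ = P₁ exp(−Δz/H) with Δz = z₂ − z₁.
Δz = 7700.0 − 3952.0 = 3748.0 m; Δz/H = 3748.0/8463.6 = 0.44284.
P₂ = 63.9 × exp(−0.44284) = 63.9 × 0.64221 = 41.037 kPa.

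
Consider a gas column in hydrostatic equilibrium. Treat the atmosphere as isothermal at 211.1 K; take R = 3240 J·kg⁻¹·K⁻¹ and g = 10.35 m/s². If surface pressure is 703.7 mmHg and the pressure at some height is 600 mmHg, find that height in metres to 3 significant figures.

z ≈ 10500 m

Scale height: H = RT/g = 3240 × 211.1 / 10.35 = 66083 m.
Invert the barometric formula: z = H ln(P₀/P).
P₀/P = 703.7/600 = 1.1728; ln(1.1728) = 0.15939.
z = 66083 × 0.15939 = 10533 m.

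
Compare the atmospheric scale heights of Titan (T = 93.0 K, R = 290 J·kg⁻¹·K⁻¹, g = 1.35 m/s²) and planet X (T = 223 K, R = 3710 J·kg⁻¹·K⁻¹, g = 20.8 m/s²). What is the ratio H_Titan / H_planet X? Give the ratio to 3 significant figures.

H = RT/g for each body.
H_Titan = 290 × 93.0 / 1.35 = 19978 m.
H_planet X = 3710 × 223 / 20.8 = 39775 m.
H_Titan/H_planet X = 19978/39775 = 0.50228.

H_Titan/H_planet X ≈ 0.502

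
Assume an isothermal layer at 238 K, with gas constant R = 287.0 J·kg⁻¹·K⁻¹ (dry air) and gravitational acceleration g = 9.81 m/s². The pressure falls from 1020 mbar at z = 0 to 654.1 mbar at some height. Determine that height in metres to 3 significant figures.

z ≈ 3090 m

Scale height: H = RT/g = 287.0 × 238 / 9.81 = 6962.9 m.
Invert the barometric formula: z = H ln(P₀/P).
P₀/P = 1020/654.1 = 1.5594; ln(1.5594) = 0.44430.
z = 6962.9 × 0.44430 = 3093.6 m.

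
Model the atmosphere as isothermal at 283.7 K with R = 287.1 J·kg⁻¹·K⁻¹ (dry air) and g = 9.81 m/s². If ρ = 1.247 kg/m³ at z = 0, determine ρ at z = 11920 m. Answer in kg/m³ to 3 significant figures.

ρ ≈ 0.297 kg/m³

Scale height: H = RT/g = 287.1 × 283.7 / 9.81 = 8302.8 m.
In an isothermal atmosphere, density decays like pressure: ρ = ρ₀ exp(−z/H).
z/H = 11920/8302.8 = 1.4357; exp(−1.4357) = 0.23795.
ρ = 1.247 × 0.23795 = 0.29672 kg/m³.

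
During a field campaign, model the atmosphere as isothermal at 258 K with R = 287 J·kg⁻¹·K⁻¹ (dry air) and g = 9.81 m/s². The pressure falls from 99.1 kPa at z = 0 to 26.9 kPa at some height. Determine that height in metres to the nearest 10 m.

z ≈ 9840 m

Scale height: H = RT/g = 287 × 258 / 9.81 = 7548.0 m.
Invert the barometric formula: z = H ln(P₀/P).
P₀/P = 99.1/26.9 = 3.6840; ln(3.6840) = 1.3040.
z = 7548.0 × 1.3040 = 9842.6 m.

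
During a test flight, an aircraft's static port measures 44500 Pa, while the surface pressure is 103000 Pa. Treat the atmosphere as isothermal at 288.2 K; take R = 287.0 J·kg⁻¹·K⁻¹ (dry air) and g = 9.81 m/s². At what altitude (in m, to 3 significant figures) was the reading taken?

z ≈ 7080 m

Scale height: H = RT/g = 287.0 × 288.2 / 9.81 = 8431.5 m.
Invert the barometric formula: z = H ln(P₀/P).
P₀/P = 103000/44500 = 2.3146; ln(2.3146) = 0.83924.
z = 8431.5 × 0.83924 = 7076.1 m.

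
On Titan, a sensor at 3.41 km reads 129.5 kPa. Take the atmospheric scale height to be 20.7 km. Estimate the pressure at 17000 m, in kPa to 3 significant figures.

P ≈ 67.2 kPa

Between two levels, P₂ = P₁ exp(−Δz/H) with Δz = z₂ − z₁.
Δz = 17000 − 3410.0 = 13590 m; Δz/H = 13590/20700 = 0.65652.
P₂ = 129.5 × exp(−0.65652) = 129.5 × 0.51865 = 67.165 kPa.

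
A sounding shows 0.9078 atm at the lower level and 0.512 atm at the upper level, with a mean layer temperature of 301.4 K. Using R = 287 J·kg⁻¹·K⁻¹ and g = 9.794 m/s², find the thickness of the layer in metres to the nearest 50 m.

Hypsometric equation: Δz = (R T̄/g) ln(P₁/P₂).
R T̄/g = 287 × 301.4 / 9.794 = 8832.1 m.
ln(0.9078/0.512) = ln(1.7730) = 0.57267.
Δz = 8832.1 × 0.57267 = 5057.9 m.

Δz ≈ 5050 m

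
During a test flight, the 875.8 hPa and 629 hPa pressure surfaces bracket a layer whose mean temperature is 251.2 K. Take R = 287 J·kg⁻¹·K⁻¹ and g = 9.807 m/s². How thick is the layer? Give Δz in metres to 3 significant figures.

Δz ≈ 2430 m

Hypsometric equation: Δz = (R T̄/g) ln(P₁/P₂).
R T̄/g = 287 × 251.2 / 9.807 = 7351.3 m.
ln(875.8/629) = ln(1.3924) = 0.33103.
Δz = 7351.3 × 0.33103 = 2433.5 m.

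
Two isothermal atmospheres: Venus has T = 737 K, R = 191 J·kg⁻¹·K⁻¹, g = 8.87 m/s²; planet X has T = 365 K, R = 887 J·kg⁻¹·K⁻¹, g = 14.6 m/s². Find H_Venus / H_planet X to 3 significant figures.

H_Venus/H_planet X ≈ 0.716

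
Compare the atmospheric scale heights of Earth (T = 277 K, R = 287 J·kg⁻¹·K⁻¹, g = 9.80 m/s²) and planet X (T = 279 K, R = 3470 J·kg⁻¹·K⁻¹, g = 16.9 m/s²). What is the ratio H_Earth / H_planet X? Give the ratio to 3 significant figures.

H = RT/g for each body.
H_Earth = 287 × 277 / 9.80 = 8112.1 m.
H_planet X = 3470 × 279 / 16.9 = 57286 m.
H_Earth/H_planet X = 8112.1/57286 = 0.14161.

H_Earth/H_planet X ≈ 0.142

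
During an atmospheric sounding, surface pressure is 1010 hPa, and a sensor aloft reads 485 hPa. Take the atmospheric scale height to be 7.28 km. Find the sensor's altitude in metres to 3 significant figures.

Invert the barometric formula: z = H ln(P₀/P).
P₀/P = 1010/485 = 2.0825; ln(2.0825) = 0.73357.
z = 7280.0 × 0.73357 = 5340.4 m.

z ≈ 5340 m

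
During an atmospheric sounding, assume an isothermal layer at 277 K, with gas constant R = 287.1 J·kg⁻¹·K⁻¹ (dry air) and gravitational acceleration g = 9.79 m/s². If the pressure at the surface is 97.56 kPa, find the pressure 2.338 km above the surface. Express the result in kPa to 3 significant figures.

P ≈ 73.2 kPa

Scale height: H = RT/g = 287.1 × 277 / 9.79 = 8123.3 m.
Barometric formula: P = P₀ exp(−z/H).
z/H = 2338.0/8123.3 = 0.28781; exp(−0.28781) = 0.74990.
P = 97.56 × 0.74990 = 73.160 kPa.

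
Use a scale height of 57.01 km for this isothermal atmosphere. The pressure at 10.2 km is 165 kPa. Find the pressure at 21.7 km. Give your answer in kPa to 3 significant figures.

P ≈ 135 kPa

Between two levels, P₂ = P₁ exp(−Δz/H) with Δz = z₂ − z₁.
Δz = 21700 − 10200 = 11500 m; Δz/H = 11500/57010 = 0.20172.
P₂ = 165 × exp(−0.20172) = 165 × 0.81732 = 134.86 kPa.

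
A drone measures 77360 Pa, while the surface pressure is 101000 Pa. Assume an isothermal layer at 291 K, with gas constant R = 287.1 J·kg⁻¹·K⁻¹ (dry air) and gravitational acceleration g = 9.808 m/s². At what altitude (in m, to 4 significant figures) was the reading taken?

Scale height: H = RT/g = 287.1 × 291 / 9.808 = 8518.2 m.
Invert the barometric formula: z = H ln(P₀/P).
P₀/P = 101000/77360 = 1.3056; ln(1.3056) = 0.26666.
z = 8518.2 × 0.26666 = 2271.5 m.

z ≈ 2271 m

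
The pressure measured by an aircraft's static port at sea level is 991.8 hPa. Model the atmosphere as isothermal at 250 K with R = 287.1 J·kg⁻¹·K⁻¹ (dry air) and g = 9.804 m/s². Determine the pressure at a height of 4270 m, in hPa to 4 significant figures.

Scale height: H = RT/g = 287.1 × 250 / 9.804 = 7321.0 m.
Barometric formula: P = P₀ exp(−z/H).
z/H = 4270.0/7321.0 = 0.58325; exp(−0.58325) = 0.55808.
P = 991.8 × 0.55808 = 553.50 hPa.

P ≈ 553.5 hPa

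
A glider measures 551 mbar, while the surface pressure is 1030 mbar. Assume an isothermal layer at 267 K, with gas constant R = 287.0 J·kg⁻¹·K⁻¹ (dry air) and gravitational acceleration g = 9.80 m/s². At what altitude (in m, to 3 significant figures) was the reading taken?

Scale height: H = RT/g = 287.0 × 267 / 9.80 = 7819.3 m.
Invert the barometric formula: z = H ln(P₀/P).
P₀/P = 1030/551 = 1.8693; ln(1.8693) = 0.62556.
z = 7819.3 × 0.62556 = 4891.4 m.

z ≈ 4890 m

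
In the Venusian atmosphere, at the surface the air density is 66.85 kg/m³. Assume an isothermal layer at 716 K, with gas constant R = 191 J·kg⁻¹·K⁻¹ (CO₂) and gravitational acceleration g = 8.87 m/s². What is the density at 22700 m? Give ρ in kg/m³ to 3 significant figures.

Scale height: H = RT/g = 191 × 716 / 8.87 = 15418 m.
In an isothermal atmosphere, density decays like pressure: ρ = ρ₀ exp(−z/H).
z/H = 22700/15418 = 1.4723; exp(−1.4723) = 0.22940.
ρ = 66.85 × 0.22940 = 15.335 kg/m³.

ρ ≈ 15.3 kg/m³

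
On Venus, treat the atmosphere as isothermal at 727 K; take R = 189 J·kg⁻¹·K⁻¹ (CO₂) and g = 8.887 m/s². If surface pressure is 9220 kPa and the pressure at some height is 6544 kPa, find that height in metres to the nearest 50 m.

Scale height: H = RT/g = 189 × 727 / 8.887 = 15461 m.
Invert the barometric formula: z = H ln(P₀/P).
P₀/P = 9220/6544 = 1.4089; ln(1.4089) = 0.34281.
z = 15461 × 0.34281 = 5300.2 m.

z ≈ 5300 m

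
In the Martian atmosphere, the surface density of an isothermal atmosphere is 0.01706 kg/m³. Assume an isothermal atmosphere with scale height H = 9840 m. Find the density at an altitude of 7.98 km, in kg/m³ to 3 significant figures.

In an isothermal atmosphere, density decays like pressure: ρ = ρ₀ exp(−z/H).
z/H = 7980.0/9840.0 = 0.81098; exp(−0.81098) = 0.44442.
ρ = 0.01706 × 0.44442 = 0.0075818 kg/m³.

ρ ≈ 0.00758 kg/m³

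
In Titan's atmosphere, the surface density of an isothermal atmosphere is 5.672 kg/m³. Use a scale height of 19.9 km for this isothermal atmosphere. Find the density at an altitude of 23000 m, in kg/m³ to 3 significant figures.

In an isothermal atmosphere, density decays like pressure: ρ = ρ₀ exp(−z/H).
z/H = 23000/19900 = 1.1558; exp(−1.1558) = 0.31481.
ρ = 5.672 × 0.31481 = 1.7856 kg/m³.

ρ ≈ 1.79 kg/m³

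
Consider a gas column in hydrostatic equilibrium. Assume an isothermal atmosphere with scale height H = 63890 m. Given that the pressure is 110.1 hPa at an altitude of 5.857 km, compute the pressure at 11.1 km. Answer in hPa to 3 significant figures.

P ≈ 101 hPa

Between two levels, P₂ = P₁ exp(−Δz/H) with Δz = z₂ − z₁.
Δz = 11100 − 5857.0 = 5243.0 m; Δz/H = 5243.0/63890 = 0.082063.
P₂ = 110.1 × exp(−0.082063) = 110.1 × 0.92121 = 101.43 hPa.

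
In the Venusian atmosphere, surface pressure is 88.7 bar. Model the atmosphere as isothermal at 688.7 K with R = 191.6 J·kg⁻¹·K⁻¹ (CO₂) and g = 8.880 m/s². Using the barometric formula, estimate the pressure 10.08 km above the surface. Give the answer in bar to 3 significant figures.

P ≈ 45.0 bar

Scale height: H = RT/g = 191.6 × 688.7 / 8.880 = 14860 m.
Barometric formula: P = P₀ exp(−z/H).
z/H = 10080/14860 = 0.67833; exp(−0.67833) = 0.50746.
P = 88.7 × 0.50746 = 45.012 bar.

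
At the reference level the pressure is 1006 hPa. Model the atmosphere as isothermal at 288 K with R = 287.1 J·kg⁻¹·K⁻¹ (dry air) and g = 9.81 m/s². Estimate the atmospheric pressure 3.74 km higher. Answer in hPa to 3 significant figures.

P ≈ 645 hPa

Scale height: H = RT/g = 287.1 × 288 / 9.81 = 8428.6 m.
Barometric formula: P = P₀ exp(−z/H).
z/H = 3740.0/8428.6 = 0.44373; exp(−0.44373) = 0.64164.
P = 1006 × 0.64164 = 645.49 hPa.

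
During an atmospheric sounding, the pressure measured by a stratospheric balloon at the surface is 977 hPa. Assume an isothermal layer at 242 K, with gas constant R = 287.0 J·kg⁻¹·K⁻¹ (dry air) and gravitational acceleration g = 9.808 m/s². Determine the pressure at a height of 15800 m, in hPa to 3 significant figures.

P ≈ 105 hPa

Scale height: H = RT/g = 287.0 × 242 / 9.808 = 7081.4 m.
Barometric formula: P = P₀ exp(−z/H).
z/H = 15800/7081.4 = 2.2312; exp(−2.2312) = 0.10740.
P = 977 × 0.10740 = 104.93 hPa.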